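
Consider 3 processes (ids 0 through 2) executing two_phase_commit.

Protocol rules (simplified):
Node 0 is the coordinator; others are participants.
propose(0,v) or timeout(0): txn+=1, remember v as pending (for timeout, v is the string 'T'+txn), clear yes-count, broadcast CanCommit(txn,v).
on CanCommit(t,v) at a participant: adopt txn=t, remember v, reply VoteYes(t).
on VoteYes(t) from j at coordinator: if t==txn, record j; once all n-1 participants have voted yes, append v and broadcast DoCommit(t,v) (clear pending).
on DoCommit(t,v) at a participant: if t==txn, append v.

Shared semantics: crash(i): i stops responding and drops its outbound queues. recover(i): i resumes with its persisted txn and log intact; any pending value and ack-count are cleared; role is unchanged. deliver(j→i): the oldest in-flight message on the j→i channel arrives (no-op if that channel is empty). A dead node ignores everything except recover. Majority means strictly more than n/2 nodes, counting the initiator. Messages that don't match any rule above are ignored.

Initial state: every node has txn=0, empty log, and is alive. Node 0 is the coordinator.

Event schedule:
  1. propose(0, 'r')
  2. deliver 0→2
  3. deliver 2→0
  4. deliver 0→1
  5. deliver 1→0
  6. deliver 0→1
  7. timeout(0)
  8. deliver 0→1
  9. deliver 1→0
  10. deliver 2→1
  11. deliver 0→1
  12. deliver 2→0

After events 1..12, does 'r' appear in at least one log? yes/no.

yes

after 1 — propose(0,'r'): n0:coor/t1/[-]
after 2 — deliver 0→2: n2:part/t1/[-]
after 3 — deliver 2→0: ·
after 4 — deliver 0→1: n1:part/t1/[-]
after 5 — deliver 1→0: n0:coor/t1/[r]
after 6 — deliver 0→1: n1:part/t1/[r]
after 7 — timeout(0): n0:coor/t2/[r]
after 8 — deliver 0→1: n1:part/t2/[r]
after 9 — deliver 1→0: ·
after 10 — deliver 2→1: ·
after 11 — deliver 0→1: ·
after 12 — deliver 2→0: ·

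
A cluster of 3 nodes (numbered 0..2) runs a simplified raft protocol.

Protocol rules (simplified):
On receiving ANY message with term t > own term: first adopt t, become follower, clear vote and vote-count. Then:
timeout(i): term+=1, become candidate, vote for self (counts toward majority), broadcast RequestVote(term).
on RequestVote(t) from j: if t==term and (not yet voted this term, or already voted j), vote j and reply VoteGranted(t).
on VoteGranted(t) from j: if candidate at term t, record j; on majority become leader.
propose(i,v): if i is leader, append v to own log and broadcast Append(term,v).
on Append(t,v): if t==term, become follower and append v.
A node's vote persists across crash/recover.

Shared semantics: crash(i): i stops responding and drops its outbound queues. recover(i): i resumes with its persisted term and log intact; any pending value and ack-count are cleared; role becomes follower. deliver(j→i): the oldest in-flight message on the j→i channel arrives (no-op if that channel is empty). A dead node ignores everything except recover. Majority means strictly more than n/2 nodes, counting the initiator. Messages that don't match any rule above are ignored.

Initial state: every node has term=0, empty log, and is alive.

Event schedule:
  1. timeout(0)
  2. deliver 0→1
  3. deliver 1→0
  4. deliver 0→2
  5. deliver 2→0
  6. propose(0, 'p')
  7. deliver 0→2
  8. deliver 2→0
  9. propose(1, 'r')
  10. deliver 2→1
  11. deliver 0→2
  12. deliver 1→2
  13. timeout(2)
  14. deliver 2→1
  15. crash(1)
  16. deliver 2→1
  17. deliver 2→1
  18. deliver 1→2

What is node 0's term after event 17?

[1] timeout(0) → N0(cand t1 [-])
[2] deliver 0→1 → N1(foll t1 [-])
[3] deliver 1→0 → N0(lead t1 [-])
[4] deliver 0→2 → N2(foll t1 [-])
[5] deliver 2→0 → ∅
[6] propose(0,'p') → N0(lead t1 [p])
[7] deliver 0→2 → N2(foll t1 [p])
[8] deliver 2→0 → ∅
[9] propose(1,'r') → ∅
[10] deliver 2→1 → ∅
[11] deliver 0→2 → ∅
[12] deliver 1→2 → ∅
[13] timeout(2) → N2(cand t2 [p])
[14] deliver 2→1 → N1(foll t2 [-])
[15] crash(1) → N1(✗foll t2 [-])
[16] deliver 2→1 → ∅
[17] deliver 2→1 → ∅

1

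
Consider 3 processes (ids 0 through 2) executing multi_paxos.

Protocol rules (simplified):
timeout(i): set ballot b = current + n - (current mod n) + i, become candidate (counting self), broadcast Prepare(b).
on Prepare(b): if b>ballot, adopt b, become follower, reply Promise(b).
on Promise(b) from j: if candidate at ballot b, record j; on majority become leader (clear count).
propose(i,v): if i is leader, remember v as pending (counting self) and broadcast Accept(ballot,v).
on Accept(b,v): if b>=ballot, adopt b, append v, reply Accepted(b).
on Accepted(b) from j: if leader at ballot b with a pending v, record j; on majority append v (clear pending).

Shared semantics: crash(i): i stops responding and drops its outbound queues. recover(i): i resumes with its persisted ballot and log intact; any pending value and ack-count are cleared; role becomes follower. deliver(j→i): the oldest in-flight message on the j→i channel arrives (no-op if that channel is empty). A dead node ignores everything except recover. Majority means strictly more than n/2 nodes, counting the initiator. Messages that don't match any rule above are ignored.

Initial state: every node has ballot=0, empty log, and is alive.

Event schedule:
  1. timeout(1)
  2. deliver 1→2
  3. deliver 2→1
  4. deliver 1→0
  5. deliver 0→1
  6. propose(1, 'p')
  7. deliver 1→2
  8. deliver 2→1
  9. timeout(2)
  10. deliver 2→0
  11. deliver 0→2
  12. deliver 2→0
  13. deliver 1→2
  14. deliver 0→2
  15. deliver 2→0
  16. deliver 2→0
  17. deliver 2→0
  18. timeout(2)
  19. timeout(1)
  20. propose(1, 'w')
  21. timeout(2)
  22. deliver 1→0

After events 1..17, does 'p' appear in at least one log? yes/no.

after 1 — timeout(1): n1:cand/b4/[-]
after 2 — deliver 1→2: n2:foll/b4/[-]
after 3 — deliver 2→1: n1:lead/b4/[-]
after 4 — deliver 1→0: n0:foll/b4/[-]
after 5 — deliver 0→1: ·
after 6 — propose(1,'p'): ·
after 7 — deliver 1→2: n2:foll/b4/[p]
after 8 — deliver 2→1: n1:lead/b4/[p]
after 9 — timeout(2): n2:cand/b8/[p]
after 10 — deliver 2→0: n0:foll/b8/[-]
after 11 — deliver 0→2: n2:lead/b8/[p]
after 12 — deliver 2→0: ·
after 13 — deliver 1→2: ·
after 14 — deliver 0→2: ·
after 15 — deliver 2→0: ·
after 16 — deliver 2→0: ·
after 17 — deliver 2→0: ·

yes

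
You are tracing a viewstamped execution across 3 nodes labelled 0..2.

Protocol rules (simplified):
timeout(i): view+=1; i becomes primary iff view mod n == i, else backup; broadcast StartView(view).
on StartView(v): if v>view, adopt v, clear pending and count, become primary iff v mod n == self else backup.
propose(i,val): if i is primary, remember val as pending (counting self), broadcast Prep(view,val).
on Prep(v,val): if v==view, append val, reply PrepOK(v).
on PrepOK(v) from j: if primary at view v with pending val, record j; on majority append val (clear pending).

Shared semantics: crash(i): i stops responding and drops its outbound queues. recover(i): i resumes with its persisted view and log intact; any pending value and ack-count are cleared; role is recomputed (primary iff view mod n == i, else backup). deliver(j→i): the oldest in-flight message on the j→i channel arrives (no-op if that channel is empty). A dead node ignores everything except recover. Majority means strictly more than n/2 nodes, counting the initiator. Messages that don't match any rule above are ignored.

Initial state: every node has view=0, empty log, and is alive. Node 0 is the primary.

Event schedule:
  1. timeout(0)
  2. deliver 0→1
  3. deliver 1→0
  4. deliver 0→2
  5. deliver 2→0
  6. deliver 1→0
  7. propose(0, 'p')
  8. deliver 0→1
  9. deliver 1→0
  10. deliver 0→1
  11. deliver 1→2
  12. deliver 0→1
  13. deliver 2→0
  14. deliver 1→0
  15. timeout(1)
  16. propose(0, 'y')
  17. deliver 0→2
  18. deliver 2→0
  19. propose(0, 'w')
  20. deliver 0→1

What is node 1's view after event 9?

[1] timeout(0) → N0(back v1 [-])
[2] deliver 0→1 → N1(prim v1 [-])
[3] deliver 1→0 → ∅
[4] deliver 0→2 → N2(back v1 [-])
[5] deliver 2→0 → ∅
[6] deliver 1→0 → ∅
[7] propose(0,'p') → ∅
[8] deliver 0→1 → ∅
[9] deliver 1→0 → ∅

1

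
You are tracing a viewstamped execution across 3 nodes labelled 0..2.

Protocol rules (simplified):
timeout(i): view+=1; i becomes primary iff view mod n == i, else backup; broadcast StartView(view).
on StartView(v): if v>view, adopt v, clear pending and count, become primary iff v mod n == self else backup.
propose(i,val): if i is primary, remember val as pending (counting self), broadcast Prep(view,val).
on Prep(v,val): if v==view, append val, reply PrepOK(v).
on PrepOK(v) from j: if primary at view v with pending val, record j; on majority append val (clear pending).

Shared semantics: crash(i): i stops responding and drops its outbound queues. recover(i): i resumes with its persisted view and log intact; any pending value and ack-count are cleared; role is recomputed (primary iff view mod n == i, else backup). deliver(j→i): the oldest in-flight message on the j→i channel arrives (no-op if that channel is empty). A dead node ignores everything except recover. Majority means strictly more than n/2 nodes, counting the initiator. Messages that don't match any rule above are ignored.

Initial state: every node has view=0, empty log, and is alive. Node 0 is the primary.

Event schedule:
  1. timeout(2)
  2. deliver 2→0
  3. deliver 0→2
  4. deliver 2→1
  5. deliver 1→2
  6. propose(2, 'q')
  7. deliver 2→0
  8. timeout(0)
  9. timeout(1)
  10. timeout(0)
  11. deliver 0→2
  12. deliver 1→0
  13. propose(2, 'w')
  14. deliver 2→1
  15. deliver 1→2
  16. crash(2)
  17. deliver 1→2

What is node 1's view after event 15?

2

e1 timeout(2): 2[back,v=1,-]
e2 deliver 2→0: 0[back,v=1,-]
e3 deliver 0→2: ·
e4 deliver 2→1: 1[prim,v=1,-]
e5 deliver 1→2: ·
e6 propose(2,'q'): ·
e7 deliver 2→0: ·
e8 timeout(0): 0[back,v=2,-]
e9 timeout(1): 1[back,v=2,-]
e10 timeout(0): 0[prim,v=3,-]
e11 deliver 0→2: 2[prim,v=2,-]
e12 deliver 1→0: ·
e13 propose(2,'w'): ·
e14 deliver 2→1: 1[back,v=2,w]
e15 deliver 1→2: ·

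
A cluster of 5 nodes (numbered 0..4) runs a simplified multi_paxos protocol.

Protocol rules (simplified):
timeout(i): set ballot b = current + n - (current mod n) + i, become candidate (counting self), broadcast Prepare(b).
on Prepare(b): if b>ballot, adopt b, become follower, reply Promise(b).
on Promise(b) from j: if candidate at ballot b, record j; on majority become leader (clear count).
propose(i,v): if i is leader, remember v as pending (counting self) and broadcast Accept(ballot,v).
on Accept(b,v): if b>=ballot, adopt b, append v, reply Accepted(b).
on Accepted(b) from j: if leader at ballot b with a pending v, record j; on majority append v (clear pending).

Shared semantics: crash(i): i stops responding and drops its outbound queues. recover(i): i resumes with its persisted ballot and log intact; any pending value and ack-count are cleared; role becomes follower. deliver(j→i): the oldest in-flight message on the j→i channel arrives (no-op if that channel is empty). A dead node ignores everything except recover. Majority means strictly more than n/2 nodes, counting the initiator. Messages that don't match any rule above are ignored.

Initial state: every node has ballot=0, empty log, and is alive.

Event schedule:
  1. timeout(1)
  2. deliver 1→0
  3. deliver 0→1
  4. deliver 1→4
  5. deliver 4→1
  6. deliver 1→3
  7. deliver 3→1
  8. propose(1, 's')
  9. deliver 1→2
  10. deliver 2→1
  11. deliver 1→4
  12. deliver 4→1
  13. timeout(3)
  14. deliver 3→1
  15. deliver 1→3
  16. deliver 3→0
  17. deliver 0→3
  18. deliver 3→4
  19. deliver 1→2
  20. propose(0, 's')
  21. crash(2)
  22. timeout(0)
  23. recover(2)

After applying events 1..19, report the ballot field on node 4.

e1 timeout(1): 1[cand,b=6,-]
e2 deliver 1→0: 0[foll,b=6,-]
e3 deliver 0→1: ·
e4 deliver 1→4: 4[foll,b=6,-]
e5 deliver 4→1: 1[lead,b=6,-]
e6 deliver 1→3: 3[foll,b=6,-]
e7 deliver 3→1: ·
e8 propose(1,'s'): ·
e9 deliver 1→2: 2[foll,b=6,-]
e10 deliver 2→1: ·
e11 deliver 1→4: 4[foll,b=6,s]
e12 deliver 4→1: ·
e13 timeout(3): 3[cand,b=13,-]
e14 deliver 3→1: 1[foll,b=13,-]
e15 deliver 1→3: ·
e16 deliver 3→0: 0[foll,b=13,-]
e17 deliver 0→3: ·
e18 deliver 3→4: 4[foll,b=13,s]
e19 deliver 1→2: 2[foll,b=6,s]

13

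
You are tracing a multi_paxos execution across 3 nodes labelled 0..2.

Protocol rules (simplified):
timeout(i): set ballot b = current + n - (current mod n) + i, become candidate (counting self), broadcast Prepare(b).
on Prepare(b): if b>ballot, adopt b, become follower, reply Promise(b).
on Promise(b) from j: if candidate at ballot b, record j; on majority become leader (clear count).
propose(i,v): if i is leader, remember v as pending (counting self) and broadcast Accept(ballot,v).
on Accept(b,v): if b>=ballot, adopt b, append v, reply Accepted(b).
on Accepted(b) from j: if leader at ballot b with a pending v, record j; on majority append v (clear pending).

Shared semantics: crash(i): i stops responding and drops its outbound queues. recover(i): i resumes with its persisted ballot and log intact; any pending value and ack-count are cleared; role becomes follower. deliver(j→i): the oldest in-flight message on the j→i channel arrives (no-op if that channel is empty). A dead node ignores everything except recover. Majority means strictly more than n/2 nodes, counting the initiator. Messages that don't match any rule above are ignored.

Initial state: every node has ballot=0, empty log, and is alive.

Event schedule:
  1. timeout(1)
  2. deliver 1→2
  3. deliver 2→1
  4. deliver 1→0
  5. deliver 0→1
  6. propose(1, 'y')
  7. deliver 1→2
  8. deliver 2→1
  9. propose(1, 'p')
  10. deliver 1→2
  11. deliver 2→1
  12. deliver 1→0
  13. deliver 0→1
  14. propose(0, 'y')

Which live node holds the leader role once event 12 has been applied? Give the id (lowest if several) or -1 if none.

1

1. timeout(1):  <1:cand b4 ->
2. deliver 1→2:  <2:foll b4 ->
3. deliver 2→1:  <1:lead b4 ->
4. deliver 1→0:  <0:foll b4 ->
5. deliver 0→1:  nop
6. propose(1,'y'):  nop
7. deliver 1→2:  <2:foll b4 y>
8. deliver 2→1:  <1:lead b4 y>
9. propose(1,'p'):  nop
10. deliver 1→2:  <2:foll b4 y,p>
11. deliver 2→1:  <1:lead b4 y,p>
12. deliver 1→0:  <0:foll b4 y>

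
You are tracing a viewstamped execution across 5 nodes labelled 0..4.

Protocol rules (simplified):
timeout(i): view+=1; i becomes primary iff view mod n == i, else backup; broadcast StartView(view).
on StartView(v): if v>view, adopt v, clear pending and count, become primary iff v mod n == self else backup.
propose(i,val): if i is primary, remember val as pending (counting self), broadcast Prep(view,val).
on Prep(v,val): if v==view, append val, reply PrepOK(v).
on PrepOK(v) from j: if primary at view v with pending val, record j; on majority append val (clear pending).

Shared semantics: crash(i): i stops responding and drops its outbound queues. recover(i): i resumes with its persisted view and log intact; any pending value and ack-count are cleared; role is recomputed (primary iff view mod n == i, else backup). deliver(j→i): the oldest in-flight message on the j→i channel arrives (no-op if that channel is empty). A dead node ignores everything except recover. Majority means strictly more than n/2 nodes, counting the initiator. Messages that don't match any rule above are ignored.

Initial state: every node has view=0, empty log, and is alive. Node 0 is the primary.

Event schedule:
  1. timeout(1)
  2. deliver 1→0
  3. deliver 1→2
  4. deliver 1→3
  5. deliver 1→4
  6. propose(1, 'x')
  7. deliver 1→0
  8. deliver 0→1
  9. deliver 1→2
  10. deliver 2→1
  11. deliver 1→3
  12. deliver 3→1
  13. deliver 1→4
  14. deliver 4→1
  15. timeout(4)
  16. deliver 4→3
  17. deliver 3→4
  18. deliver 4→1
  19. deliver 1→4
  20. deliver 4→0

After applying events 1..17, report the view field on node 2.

1. timeout(1):  <1:prim v1 ->
2. deliver 1→0:  <0:back v1 ->
3. deliver 1→2:  <2:back v1 ->
4. deliver 1→3:  <3:back v1 ->
5. deliver 1→4:  <4:back v1 ->
6. propose(1,'x'):  nop
7. deliver 1→0:  <0:back v1 x>
8. deliver 0→1:  nop
9. deliver 1→2:  <2:back v1 x>
10. deliver 2→1:  <1:prim v1 x>
11. deliver 1→3:  <3:back v1 x>
12. deliver 3→1:  nop
13. deliver 1→4:  <4:back v1 x>
14. deliver 4→1:  nop
15. timeout(4):  <4:back v2 x>
16. deliver 4→3:  <3:back v2 x>
17. deliver 3→4:  nop

1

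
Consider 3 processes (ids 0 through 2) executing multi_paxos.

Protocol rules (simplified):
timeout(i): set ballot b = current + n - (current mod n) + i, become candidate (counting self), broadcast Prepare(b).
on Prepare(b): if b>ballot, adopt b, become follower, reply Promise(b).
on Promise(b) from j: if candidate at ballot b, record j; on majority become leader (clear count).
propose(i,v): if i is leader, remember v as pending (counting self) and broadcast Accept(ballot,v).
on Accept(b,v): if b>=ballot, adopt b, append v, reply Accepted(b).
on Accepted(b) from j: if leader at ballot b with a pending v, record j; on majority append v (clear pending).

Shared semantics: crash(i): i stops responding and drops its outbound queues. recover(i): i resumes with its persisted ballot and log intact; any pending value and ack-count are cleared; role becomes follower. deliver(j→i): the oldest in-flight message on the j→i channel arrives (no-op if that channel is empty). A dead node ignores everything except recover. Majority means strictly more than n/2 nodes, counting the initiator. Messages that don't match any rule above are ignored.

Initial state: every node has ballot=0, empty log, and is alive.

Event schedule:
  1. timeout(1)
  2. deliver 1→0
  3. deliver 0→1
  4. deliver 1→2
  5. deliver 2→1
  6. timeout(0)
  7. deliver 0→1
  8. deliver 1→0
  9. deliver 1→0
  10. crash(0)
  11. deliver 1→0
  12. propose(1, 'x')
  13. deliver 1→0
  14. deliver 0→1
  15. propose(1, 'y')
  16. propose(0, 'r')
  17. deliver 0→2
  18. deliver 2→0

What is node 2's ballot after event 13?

4

[1] timeout(1) → N1(cand b4 [-])
[2] deliver 1→0 → N0(foll b4 [-])
[3] deliver 0→1 → N1(lead b4 [-])
[4] deliver 1→2 → N2(foll b4 [-])
[5] deliver 2→1 → ∅
[6] timeout(0) → N0(cand b6 [-])
[7] deliver 0→1 → N1(foll b6 [-])
[8] deliver 1→0 → N0(lead b6 [-])
[9] deliver 1→0 → ∅
[10] crash(0) → N0(✗lead b6 [-])
[11] deliver 1→0 → ∅
[12] propose(1,'x') → ∅
[13] deliver 1→0 → ∅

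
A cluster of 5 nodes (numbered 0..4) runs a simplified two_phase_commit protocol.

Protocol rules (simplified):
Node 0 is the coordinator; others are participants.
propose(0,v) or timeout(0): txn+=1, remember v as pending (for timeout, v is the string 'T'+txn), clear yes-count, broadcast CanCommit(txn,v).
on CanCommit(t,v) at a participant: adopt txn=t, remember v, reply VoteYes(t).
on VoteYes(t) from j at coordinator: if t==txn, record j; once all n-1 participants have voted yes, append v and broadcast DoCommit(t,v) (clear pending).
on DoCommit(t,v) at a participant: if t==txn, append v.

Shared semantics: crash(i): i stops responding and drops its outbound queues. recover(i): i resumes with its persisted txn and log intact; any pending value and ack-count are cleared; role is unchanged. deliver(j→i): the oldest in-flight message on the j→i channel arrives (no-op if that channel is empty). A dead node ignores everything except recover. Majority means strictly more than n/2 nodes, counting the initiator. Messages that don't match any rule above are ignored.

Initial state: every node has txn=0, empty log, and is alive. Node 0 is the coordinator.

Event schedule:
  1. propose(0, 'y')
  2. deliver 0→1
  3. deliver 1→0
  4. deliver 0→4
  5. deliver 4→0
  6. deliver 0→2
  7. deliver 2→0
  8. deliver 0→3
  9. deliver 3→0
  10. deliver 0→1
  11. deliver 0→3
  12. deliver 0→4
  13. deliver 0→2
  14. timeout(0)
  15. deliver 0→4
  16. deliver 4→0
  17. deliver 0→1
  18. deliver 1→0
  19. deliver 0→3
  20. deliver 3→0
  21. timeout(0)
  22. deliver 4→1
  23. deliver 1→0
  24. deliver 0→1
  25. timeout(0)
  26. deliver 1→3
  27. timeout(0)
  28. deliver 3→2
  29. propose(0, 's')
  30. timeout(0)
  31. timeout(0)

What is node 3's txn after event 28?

step 1 propose(0,'y'): 0={coor,t=1,log=-}
step 2 deliver 0→1: 1={part,t=1,log=-}
step 3 deliver 1→0: —
step 4 deliver 0→4: 4={part,t=1,log=-}
step 5 deliver 4→0: —
step 6 deliver 0→2: 2={part,t=1,log=-}
step 7 deliver 2→0: —
step 8 deliver 0→3: 3={part,t=1,log=-}
step 9 deliver 3→0: 0={coor,t=1,log=y}
step 10 deliver 0→1: 1={part,t=1,log=y}
step 11 deliver 0→3: 3={part,t=1,log=y}
step 12 deliver 0→4: 4={part,t=1,log=y}
step 13 deliver 0→2: 2={part,t=1,log=y}
step 14 timeout(0): 0={coor,t=2,log=y}
step 15 deliver 0→4: 4={part,t=2,log=y}
step 16 deliver 4→0: —
step 17 deliver 0→1: 1={part,t=2,log=y}
step 18 deliver 1→0: —
step 19 deliver 0→3: 3={part,t=2,log=y}
step 20 deliver 3→0: —
step 21 timeout(0): 0={coor,t=3,log=y}
step 22 deliver 4→1: —
step 23 deliver 1→0: —
step 24 deliver 0→1: 1={part,t=3,log=y}
step 25 timeout(0): 0={coor,t=4,log=y}
step 26 deliver 1→3: —
step 27 timeout(0): 0={coor,t=5,log=y}
step 28 deliver 3→2: —

2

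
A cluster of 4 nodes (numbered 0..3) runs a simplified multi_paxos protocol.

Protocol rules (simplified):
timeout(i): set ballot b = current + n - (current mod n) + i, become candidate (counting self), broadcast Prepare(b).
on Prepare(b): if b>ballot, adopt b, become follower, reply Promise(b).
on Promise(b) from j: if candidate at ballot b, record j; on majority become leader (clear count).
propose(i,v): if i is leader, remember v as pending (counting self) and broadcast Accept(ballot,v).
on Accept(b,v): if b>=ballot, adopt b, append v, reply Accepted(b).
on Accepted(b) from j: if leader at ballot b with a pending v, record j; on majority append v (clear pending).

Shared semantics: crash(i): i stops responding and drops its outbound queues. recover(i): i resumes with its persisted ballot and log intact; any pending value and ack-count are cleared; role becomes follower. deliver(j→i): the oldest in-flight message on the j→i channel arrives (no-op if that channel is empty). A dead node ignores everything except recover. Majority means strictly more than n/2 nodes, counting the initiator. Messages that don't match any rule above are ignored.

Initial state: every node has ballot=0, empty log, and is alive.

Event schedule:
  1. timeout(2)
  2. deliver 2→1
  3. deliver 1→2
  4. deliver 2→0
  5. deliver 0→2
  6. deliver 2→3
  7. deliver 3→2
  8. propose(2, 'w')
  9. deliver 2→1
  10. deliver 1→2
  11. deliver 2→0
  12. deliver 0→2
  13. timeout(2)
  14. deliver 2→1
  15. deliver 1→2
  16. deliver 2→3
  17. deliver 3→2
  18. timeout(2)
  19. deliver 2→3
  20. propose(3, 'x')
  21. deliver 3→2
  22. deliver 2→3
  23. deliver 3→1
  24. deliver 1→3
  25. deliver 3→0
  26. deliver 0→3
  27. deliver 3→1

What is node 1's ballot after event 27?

10

e1 timeout(2): 2[cand,b=6,-]
e2 deliver 2→1: 1[foll,b=6,-]
e3 deliver 1→2: ·
e4 deliver 2→0: 0[foll,b=6,-]
e5 deliver 0→2: 2[lead,b=6,-]
e6 deliver 2→3: 3[foll,b=6,-]
e7 deliver 3→2: ·
e8 propose(2,'w'): ·
e9 deliver 2→1: 1[foll,b=6,w]
e10 deliver 1→2: ·
e11 deliver 2→0: 0[foll,b=6,w]
e12 deliver 0→2: 2[lead,b=6,w]
e13 timeout(2): 2[cand,b=10,w]
e14 deliver 2→1: 1[foll,b=10,w]
e15 deliver 1→2: ·
e16 deliver 2→3: 3[foll,b=6,w]
e17 deliver 3→2: ·
e18 timeout(2): 2[cand,b=14,w]
e19 deliver 2→3: 3[foll,b=10,w]
e20 propose(3,'x'): ·
e21 deliver 3→2: ·
e22 deliver 2→3: 3[foll,b=14,w]
e23 deliver 3→1: ·
e24 deliver 1→3: ·
e25 deliver 3→0: ·
e26 deliver 0→3: ·
e27 deliver 3→1: ·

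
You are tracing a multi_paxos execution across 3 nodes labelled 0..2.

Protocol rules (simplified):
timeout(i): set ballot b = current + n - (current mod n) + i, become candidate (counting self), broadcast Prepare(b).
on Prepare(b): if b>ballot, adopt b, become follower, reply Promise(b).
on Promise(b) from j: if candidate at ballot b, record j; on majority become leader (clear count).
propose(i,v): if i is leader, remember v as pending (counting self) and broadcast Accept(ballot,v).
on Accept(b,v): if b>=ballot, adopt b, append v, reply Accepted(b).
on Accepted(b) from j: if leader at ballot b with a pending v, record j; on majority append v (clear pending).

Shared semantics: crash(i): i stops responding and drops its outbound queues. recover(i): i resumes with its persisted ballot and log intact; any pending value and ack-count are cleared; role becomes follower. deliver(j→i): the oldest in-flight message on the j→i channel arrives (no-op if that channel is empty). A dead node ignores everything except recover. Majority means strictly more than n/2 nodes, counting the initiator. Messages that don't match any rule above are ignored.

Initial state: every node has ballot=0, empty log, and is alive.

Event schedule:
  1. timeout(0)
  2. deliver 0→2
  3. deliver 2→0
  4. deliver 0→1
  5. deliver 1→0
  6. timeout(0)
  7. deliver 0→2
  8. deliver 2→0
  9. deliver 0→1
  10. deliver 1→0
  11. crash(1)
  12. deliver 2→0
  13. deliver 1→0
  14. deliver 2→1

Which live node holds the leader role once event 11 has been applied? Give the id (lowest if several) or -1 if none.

0

after 1 — timeout(0): n0:cand/b3/[-]
after 2 — deliver 0→2: n2:foll/b3/[-]
after 3 — deliver 2→0: n0:lead/b3/[-]
after 4 — deliver 0→1: n1:foll/b3/[-]
after 5 — deliver 1→0: ·
after 6 — timeout(0): n0:cand/b6/[-]
after 7 — deliver 0→2: n2:foll/b6/[-]
after 8 — deliver 2→0: n0:lead/b6/[-]
after 9 — deliver 0→1: n1:foll/b6/[-]
after 10 — deliver 1→0: ·
after 11 — crash(1): n1:✗foll/b6/[-]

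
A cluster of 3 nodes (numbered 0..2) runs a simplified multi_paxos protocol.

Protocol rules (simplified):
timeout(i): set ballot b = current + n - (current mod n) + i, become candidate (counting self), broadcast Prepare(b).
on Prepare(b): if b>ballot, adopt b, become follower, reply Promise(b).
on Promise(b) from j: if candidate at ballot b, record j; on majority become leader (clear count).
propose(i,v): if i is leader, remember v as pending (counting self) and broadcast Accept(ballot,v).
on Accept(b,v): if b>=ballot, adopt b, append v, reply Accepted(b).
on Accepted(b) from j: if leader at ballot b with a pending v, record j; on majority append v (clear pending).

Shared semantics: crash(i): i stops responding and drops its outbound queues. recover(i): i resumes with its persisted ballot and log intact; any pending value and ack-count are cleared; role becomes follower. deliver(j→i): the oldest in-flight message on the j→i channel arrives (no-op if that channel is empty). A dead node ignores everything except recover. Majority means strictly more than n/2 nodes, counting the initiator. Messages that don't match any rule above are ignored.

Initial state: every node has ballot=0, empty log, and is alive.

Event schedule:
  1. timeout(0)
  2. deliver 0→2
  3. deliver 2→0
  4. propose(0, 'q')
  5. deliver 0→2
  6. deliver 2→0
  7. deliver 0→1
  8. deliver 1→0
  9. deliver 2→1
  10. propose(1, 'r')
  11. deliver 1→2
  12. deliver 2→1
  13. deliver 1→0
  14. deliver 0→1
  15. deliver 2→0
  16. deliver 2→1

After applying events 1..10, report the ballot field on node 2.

step 1 timeout(0): 0={cand,b=3,log=-}
step 2 deliver 0→2: 2={foll,b=3,log=-}
step 3 deliver 2→0: 0={lead,b=3,log=-}
step 4 propose(0,'q'): —
step 5 deliver 0→2: 2={foll,b=3,log=q}
step 6 deliver 2→0: 0={lead,b=3,log=q}
step 7 deliver 0→1: 1={foll,b=3,log=-}
step 8 deliver 1→0: —
step 9 deliver 2→1: —
step 10 propose(1,'r'): —

3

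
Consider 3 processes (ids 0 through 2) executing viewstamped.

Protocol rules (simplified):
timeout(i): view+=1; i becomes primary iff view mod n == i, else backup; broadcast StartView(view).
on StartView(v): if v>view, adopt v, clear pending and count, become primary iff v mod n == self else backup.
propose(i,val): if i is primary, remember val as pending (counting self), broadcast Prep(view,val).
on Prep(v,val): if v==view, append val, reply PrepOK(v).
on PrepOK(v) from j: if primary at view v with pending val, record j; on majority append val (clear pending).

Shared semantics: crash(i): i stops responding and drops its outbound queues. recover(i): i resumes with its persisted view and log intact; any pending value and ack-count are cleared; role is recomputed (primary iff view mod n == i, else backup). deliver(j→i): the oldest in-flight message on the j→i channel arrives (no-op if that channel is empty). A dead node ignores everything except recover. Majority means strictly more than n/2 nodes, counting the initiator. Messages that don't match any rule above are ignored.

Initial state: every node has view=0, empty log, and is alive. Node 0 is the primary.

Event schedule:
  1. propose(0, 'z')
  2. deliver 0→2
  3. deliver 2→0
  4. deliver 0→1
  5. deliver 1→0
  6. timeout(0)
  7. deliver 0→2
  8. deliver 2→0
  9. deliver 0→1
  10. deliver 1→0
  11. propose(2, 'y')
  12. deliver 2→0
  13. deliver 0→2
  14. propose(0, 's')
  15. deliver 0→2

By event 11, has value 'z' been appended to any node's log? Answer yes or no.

1. propose(0,'z'):  nop
2. deliver 0→2:  <2:back v0 z>
3. deliver 2→0:  <0:prim v0 z>
4. deliver 0→1:  <1:back v0 z>
5. deliver 1→0:  nop
6. timeout(0):  <0:back v1 z>
7. deliver 0→2:  <2:back v1 z>
8. deliver 2→0:  nop
9. deliver 0→1:  <1:prim v1 z>
10. deliver 1→0:  nop
11. propose(2,'y'):  nop

yes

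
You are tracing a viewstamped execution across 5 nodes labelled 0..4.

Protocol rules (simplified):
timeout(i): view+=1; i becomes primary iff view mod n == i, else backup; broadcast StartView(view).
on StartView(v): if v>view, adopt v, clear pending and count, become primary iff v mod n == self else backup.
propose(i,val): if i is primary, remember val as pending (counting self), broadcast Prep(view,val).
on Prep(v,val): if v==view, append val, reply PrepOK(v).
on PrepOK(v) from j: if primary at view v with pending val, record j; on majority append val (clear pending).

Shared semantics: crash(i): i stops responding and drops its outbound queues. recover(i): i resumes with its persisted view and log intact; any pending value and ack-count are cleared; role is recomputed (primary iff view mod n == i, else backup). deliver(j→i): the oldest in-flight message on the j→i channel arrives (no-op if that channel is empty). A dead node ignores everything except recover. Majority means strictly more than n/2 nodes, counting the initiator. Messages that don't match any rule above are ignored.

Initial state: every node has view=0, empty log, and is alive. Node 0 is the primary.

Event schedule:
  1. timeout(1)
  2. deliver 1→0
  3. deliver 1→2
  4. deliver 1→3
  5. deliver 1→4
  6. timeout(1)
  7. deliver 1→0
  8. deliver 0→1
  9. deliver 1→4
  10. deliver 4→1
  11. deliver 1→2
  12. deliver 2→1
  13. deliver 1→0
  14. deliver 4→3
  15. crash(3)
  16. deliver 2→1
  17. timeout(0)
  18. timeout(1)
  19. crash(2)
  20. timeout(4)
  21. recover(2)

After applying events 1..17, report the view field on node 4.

e1 timeout(1): 1[prim,v=1,-]
e2 deliver 1→0: 0[back,v=1,-]
e3 deliver 1→2: 2[back,v=1,-]
e4 deliver 1→3: 3[back,v=1,-]
e5 deliver 1→4: 4[back,v=1,-]
e6 timeout(1): 1[back,v=2,-]
e7 deliver 1→0: 0[back,v=2,-]
e8 deliver 0→1: ·
e9 deliver 1→4: 4[back,v=2,-]
e10 deliver 4→1: ·
e11 deliver 1→2: 2[prim,v=2,-]
e12 deliver 2→1: ·
e13 deliver 1→0: ·
e14 deliver 4→3: ·
e15 crash(3): 3[✗back,v=1,-]
e16 deliver 2→1: ·
e17 timeout(0): 0[back,v=3,-]

2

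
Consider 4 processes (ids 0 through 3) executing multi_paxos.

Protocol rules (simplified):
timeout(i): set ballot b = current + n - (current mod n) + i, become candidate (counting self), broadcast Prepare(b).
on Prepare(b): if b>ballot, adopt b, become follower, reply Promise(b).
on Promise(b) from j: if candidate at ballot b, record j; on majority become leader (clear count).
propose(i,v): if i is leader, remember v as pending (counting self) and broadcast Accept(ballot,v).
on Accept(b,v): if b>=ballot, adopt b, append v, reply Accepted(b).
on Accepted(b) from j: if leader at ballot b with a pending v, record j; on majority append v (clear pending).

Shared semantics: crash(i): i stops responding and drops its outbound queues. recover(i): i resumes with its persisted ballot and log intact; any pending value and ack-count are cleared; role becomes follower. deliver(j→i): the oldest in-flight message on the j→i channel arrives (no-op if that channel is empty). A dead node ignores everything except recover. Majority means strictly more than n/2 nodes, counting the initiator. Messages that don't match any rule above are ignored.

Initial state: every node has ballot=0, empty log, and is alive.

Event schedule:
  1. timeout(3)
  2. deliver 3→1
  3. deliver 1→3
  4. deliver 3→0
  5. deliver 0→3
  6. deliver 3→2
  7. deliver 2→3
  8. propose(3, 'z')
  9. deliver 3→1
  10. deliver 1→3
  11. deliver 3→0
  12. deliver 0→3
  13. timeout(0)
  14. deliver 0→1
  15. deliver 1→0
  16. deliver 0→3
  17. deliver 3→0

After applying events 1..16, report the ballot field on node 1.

8

e1 timeout(3): 3[cand,b=7,-]
e2 deliver 3→1: 1[foll,b=7,-]
e3 deliver 1→3: ·
e4 deliver 3→0: 0[foll,b=7,-]
e5 deliver 0→3: 3[lead,b=7,-]
e6 deliver 3→2: 2[foll,b=7,-]
e7 deliver 2→3: ·
e8 propose(3,'z'): ·
e9 deliver 3→1: 1[foll,b=7,z]
e10 deliver 1→3: ·
e11 deliver 3→0: 0[foll,b=7,z]
e12 deliver 0→3: 3[lead,b=7,z]
e13 timeout(0): 0[cand,b=8,z]
e14 deliver 0→1: 1[foll,b=8,z]
e15 deliver 1→0: ·
e16 deliver 0→3: 3[foll,b=8,z]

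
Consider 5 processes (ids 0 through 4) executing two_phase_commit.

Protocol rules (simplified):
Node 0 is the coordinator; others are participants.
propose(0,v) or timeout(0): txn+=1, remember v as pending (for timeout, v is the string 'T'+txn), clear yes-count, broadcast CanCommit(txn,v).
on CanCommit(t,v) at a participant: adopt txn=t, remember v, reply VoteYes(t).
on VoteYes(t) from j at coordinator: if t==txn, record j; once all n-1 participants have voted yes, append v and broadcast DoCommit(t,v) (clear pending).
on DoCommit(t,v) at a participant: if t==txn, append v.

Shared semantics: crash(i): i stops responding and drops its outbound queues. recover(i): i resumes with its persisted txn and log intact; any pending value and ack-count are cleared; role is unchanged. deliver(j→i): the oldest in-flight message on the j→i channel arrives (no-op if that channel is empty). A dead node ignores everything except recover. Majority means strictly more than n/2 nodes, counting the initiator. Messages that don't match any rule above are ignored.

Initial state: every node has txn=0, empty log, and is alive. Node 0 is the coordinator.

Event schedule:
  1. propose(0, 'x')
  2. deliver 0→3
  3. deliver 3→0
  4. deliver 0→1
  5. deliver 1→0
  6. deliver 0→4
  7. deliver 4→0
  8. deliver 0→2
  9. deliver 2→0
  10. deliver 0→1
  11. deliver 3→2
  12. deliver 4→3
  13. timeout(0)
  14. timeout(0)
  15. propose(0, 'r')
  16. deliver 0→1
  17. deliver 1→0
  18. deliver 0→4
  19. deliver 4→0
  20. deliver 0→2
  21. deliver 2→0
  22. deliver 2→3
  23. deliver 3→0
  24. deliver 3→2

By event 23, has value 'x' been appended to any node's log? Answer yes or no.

yes

e1 propose(0,'x'): 0[coor,t=1,-]
e2 deliver 0→3: 3[part,t=1,-]
e3 deliver 3→0: ·
e4 deliver 0→1: 1[part,t=1,-]
e5 deliver 1→0: ·
e6 deliver 0→4: 4[part,t=1,-]
e7 deliver 4→0: ·
e8 deliver 0→2: 2[part,t=1,-]
e9 deliver 2→0: 0[coor,t=1,x]
e10 deliver 0→1: 1[part,t=1,x]
e11 deliver 3→2: ·
e12 deliver 4→3: ·
e13 timeout(0): 0[coor,t=2,x]
e14 timeout(0): 0[coor,t=3,x]
e15 propose(0,'r'): 0[coor,t=4,x]
e16 deliver 0→1: 1[part,t=2,x]
e17 deliver 1→0: ·
e18 deliver 0→4: 4[part,t=1,x]
e19 deliver 4→0: ·
e20 deliver 0→2: 2[part,t=1,x]
e21 deliver 2→0: ·
e22 deliver 2→3: ·
e23 deliver 3→0: ·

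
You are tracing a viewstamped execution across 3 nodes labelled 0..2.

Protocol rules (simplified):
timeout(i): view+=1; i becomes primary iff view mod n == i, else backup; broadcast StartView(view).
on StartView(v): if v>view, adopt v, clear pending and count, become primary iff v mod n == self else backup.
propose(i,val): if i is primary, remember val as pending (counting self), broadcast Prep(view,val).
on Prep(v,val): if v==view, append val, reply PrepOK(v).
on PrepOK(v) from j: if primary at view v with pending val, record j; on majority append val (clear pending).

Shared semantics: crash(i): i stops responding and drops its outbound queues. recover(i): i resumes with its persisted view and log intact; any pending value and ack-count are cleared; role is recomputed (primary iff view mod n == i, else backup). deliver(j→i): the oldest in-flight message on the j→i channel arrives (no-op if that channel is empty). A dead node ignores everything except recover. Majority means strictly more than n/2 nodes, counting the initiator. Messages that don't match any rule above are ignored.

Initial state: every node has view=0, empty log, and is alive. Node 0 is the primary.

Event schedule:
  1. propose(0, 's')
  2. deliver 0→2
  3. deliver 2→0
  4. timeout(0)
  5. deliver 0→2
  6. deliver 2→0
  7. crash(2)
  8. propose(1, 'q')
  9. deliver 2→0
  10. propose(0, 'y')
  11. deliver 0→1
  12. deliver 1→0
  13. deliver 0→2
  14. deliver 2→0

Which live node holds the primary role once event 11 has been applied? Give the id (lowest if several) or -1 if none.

-1

1. propose(0,'s'):  nop
2. deliver 0→2:  <2:back v0 s>
3. deliver 2→0:  <0:prim v0 s>
4. timeout(0):  <0:back v1 s>
5. deliver 0→2:  <2:back v1 s>
6. deliver 2→0:  nop
7. crash(2):  <2:✗back v1 s>
8. propose(1,'q'):  nop
9. deliver 2→0:  nop
10. propose(0,'y'):  nop
11. deliver 0→1:  <1:back v0 s>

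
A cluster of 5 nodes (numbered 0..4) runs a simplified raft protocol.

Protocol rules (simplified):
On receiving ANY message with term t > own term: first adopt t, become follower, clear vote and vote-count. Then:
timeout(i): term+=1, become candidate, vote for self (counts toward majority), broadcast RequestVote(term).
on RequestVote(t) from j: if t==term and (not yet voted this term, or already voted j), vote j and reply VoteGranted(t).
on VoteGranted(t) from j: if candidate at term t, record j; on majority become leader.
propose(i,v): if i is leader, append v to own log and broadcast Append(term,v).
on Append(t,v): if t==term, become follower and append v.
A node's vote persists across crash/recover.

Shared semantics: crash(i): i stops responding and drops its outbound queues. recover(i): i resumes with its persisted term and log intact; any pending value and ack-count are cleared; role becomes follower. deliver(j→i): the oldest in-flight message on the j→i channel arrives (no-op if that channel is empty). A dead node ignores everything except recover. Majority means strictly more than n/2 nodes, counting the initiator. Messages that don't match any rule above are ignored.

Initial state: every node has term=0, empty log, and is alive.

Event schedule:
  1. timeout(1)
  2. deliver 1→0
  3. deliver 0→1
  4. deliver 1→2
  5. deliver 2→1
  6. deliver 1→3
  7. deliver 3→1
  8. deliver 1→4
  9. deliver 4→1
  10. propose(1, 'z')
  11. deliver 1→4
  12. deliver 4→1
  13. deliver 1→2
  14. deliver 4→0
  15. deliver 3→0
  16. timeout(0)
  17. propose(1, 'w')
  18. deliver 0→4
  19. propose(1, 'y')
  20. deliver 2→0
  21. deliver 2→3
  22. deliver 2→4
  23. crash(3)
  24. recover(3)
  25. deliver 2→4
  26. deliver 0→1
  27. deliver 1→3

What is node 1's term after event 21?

after 1 — timeout(1): n1:cand/t1/[-]
after 2 — deliver 1→0: n0:foll/t1/[-]
after 3 — deliver 0→1: ·
after 4 — deliver 1→2: n2:foll/t1/[-]
after 5 — deliver 2→1: n1:lead/t1/[-]
after 6 — deliver 1→3: n3:foll/t1/[-]
after 7 — deliver 3→1: ·
after 8 — deliver 1→4: n4:foll/t1/[-]
after 9 — deliver 4→1: ·
after 10 — propose(1,'z'): n1:lead/t1/[z]
after 11 — deliver 1→4: n4:foll/t1/[z]
after 12 — deliver 4→1: ·
after 13 — deliver 1→2: n2:foll/t1/[z]
after 14 — deliver 4→0: ·
after 15 — deliver 3→0: ·
after 16 — timeout(0): n0:cand/t2/[-]
after 17 — propose(1,'w'): n1:lead/t1/[z,w]
after 18 — deliver 0→4: n4:foll/t2/[z]
after 19 — propose(1,'y'): n1:lead/t1/[z,w,y]
after 20 — deliver 2→0: ·
after 21 — deliver 2→3: ·

1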